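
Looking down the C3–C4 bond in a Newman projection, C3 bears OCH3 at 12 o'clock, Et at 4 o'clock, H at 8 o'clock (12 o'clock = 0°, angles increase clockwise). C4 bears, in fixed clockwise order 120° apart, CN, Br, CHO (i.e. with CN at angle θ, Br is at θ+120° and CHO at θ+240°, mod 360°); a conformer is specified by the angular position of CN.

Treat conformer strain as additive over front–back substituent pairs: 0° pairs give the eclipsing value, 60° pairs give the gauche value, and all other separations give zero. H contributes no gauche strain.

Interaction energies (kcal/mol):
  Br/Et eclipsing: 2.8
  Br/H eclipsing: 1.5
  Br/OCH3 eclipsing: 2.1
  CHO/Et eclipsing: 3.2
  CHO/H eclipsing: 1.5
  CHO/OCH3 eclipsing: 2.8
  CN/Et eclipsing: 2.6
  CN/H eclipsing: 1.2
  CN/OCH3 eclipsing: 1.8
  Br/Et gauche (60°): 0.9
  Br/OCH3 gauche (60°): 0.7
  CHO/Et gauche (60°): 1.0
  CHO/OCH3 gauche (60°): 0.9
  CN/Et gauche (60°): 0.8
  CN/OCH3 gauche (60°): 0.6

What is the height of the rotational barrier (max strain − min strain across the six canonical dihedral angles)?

3.7 kcal/mol

CN at 0° (eclipsed): OCH3–CN eclipsed, Et–Br eclipsed, H–CHO eclipsed; 1.8 + 2.8 + 1.5 = 6.1 kcal/mol.
CN at 60° (staggered): OCH3–CN gauche, OCH3–CHO gauche, Et–CN gauche, Et–Br gauche; 0.6 + 0.9 + 0.8 + 0.9 = 3.2 kcal/mol.
CN at 120° (eclipsed): OCH3–CHO eclipsed, Et–CN eclipsed, H–Br eclipsed; 2.8 + 2.6 + 1.5 = 6.9 kcal/mol.
CN at 180° (staggered): OCH3–Br gauche, OCH3–CHO gauche, Et–CN gauche, Et–CHO gauche; 0.7 + 0.9 + 0.8 + 1.0 = 3.4 kcal/mol.
CN at 240° (eclipsed): OCH3–Br eclipsed, Et–CHO eclipsed, H–CN eclipsed; 2.1 + 3.2 + 1.2 = 6.5 kcal/mol.
CN at 300° (staggered): OCH3–CN gauche, OCH3–Br gauche, Et–Br gauche, Et–CHO gauche; 0.6 + 0.7 + 0.9 + 1.0 = 3.2 kcal/mol.
Max at 120° (6.9 kcal/mol), min at 60° (3.2 kcal/mol); barrier = 3.7 kcal/mol.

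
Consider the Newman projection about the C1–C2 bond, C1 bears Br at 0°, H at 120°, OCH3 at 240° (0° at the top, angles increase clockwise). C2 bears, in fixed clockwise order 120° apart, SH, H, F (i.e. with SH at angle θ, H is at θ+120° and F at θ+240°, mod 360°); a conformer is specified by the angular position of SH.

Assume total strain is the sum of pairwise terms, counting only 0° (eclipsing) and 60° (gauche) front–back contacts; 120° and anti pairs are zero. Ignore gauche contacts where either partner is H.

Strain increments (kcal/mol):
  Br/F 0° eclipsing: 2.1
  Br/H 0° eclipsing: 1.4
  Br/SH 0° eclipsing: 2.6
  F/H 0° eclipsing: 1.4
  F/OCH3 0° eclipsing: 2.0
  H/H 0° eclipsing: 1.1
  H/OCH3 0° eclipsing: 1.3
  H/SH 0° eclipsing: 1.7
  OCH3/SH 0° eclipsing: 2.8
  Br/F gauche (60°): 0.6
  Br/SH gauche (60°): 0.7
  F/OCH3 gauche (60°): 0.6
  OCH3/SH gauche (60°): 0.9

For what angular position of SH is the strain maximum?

0°

SH at 0° (eclipsed): Br(0°)/SH(0°) eclipsed 2.6; H(120°)/H(120°) eclipsed 1.1; OCH3(240°)/F(240°) eclipsed 2.0 → 5.7 kcal/mol.
SH at 60° (staggered): Br(0°)/SH(60°) gauche 0.7; Br(0°)/F(300°) gauche 0.6; OCH3(240°)/F(300°) gauche 0.6 → 1.9 kcal/mol.
SH at 120° (eclipsed): Br(0°)/F(0°) eclipsed 2.1; H(120°)/SH(120°) eclipsed 1.7; OCH3(240°)/H(240°) eclipsed 1.3 → 5.1 kcal/mol.
SH at 180° (staggered): Br(0°)/F(60°) gauche 0.6; OCH3(240°)/SH(180°) gauche 0.9 → 1.5 kcal/mol.
SH at 240° (eclipsed): Br(0°)/H(0°) eclipsed 1.4; H(120°)/F(120°) eclipsed 1.4; OCH3(240°)/SH(240°) eclipsed 2.8 → 5.6 kcal/mol.
SH at 300° (staggered): Br(0°)/SH(300°) gauche 0.7; OCH3(240°)/SH(300°) gauche 0.9; OCH3(240°)/F(180°) gauche 0.6 → 2.2 kcal/mol.
The maximum (5.7 kcal/mol) occurs with SH at 0°.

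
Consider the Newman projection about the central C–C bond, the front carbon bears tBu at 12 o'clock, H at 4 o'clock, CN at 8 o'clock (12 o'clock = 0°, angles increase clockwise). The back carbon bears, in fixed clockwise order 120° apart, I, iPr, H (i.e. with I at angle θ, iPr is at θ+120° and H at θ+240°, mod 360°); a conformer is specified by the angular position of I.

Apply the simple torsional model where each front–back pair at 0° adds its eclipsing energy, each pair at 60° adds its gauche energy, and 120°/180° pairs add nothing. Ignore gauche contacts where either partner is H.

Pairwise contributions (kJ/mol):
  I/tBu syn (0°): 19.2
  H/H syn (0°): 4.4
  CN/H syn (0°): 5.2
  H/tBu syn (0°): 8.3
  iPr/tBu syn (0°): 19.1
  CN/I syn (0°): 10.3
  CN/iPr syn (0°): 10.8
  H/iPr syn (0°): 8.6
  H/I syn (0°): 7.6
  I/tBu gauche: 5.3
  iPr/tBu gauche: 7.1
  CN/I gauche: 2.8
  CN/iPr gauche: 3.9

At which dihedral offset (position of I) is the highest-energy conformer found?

240°

I at 0° (eclipsed): tBu(0°)/I(0°) eclipsed 19.2; H(120°)/iPr(120°) eclipsed 8.6; CN(240°)/H(240°) eclipsed 5.2 → 33.0 kJ/mol.
I at 60° (staggered): tBu(0°)/I(60°) gauche 5.3; CN(240°)/iPr(180°) gauche 3.9 → 9.2 kJ/mol.
I at 120° (eclipsed): tBu(0°)/H(0°) eclipsed 8.3; H(120°)/I(120°) eclipsed 7.6; CN(240°)/iPr(240°) eclipsed 10.8 → 26.7 kJ/mol.
I at 180° (staggered): tBu(0°)/iPr(300°) gauche 7.1; CN(240°)/I(180°) gauche 2.8; CN(240°)/iPr(300°) gauche 3.9 → 13.8 kJ/mol.
I at 240° (eclipsed): tBu(0°)/iPr(0°) eclipsed 19.1; H(120°)/H(120°) eclipsed 4.4; CN(240°)/I(240°) eclipsed 10.3 → 33.8 kJ/mol.
I at 300° (staggered): tBu(0°)/I(300°) gauche 5.3; tBu(0°)/iPr(60°) gauche 7.1; CN(240°)/I(300°) gauche 2.8 → 15.2 kJ/mol.
The maximum (33.8 kJ/mol) occurs with I at 240°.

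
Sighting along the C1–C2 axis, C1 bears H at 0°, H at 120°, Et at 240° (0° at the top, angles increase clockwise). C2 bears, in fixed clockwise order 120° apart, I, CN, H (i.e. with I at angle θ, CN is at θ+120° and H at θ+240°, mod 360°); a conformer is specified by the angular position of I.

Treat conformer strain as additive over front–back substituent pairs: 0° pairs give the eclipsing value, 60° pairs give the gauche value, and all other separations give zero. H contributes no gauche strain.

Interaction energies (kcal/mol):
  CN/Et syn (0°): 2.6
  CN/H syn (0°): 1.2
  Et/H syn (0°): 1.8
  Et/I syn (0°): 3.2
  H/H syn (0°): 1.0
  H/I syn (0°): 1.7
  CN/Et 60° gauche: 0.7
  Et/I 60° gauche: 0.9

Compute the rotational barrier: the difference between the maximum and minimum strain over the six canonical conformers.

I at 0° (eclipsed): H(0°)/I(0°) eclipsed 1.7; H(120°)/CN(120°) eclipsed 1.2; Et(240°)/H(240°) eclipsed 1.8 → 4.7 kcal/mol.
I at 60° (staggered): Et(240°)/CN(180°) gauche 0.7 → 0.7 kcal/mol.
I at 120° (eclipsed): H(0°)/H(0°) eclipsed 1.0; H(120°)/I(120°) eclipsed 1.7; Et(240°)/CN(240°) eclipsed 2.6 → 5.3 kcal/mol.
I at 180° (staggered): Et(240°)/I(180°) gauche 0.9; Et(240°)/CN(300°) gauche 0.7 → 1.6 kcal/mol.
I at 240° (eclipsed): H(0°)/CN(0°) eclipsed 1.2; H(120°)/H(120°) eclipsed 1.0; Et(240°)/I(240°) eclipsed 3.2 → 5.4 kcal/mol.
I at 300° (staggered): Et(240°)/I(300°) gauche 0.9 → 0.9 kcal/mol.
Max at 240° (5.4 kcal/mol), min at 60° (0.7 kcal/mol); barrier = 4.7 kcal/mol.

4.7 kcal/mol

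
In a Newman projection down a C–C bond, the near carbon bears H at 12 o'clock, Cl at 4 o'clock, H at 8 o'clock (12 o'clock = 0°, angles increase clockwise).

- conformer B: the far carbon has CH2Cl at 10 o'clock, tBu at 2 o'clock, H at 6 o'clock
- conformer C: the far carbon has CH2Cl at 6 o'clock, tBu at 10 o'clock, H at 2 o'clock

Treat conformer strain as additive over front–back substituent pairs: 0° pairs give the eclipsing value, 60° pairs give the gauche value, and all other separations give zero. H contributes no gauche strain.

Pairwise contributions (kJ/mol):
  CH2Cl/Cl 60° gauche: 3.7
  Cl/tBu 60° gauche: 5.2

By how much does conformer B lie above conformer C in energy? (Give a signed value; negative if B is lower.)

+1.5 kJ/mol

B is staggered. Cl at 120° is gauche with tBu at 60° (5.2). Total 5.2 kJ/mol.
C is staggered. Cl at 120° is gauche with CH2Cl at 180° (3.7). Total 3.7 kJ/mol.
E(B) − E(C) = 5.2 − 3.7 = +1.5 kJ/mol.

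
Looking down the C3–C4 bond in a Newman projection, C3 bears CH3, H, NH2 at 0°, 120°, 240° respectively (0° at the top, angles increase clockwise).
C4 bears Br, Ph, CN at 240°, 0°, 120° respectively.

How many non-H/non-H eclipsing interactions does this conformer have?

Non-H eclipsing pairs: CH3(0°)/Ph(0°); NH2(240°)/Br(240°) — 2 interactions.

2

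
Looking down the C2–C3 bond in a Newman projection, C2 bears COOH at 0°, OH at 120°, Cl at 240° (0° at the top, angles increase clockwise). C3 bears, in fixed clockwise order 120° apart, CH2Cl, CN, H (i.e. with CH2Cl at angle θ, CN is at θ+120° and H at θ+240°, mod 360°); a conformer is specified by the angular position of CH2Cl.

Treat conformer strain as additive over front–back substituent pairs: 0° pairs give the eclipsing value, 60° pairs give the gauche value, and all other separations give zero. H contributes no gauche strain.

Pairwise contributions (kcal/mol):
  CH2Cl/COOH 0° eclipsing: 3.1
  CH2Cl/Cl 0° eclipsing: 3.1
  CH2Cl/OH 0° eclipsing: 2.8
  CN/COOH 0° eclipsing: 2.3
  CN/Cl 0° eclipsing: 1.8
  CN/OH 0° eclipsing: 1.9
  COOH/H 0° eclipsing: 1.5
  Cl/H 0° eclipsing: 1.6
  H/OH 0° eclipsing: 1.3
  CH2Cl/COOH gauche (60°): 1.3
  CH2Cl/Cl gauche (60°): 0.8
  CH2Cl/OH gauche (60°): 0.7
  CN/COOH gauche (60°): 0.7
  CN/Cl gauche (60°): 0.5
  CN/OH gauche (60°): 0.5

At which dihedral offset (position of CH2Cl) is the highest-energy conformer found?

240°

CH2Cl at 0° (eclipsed): COOH–CH2Cl eclipsed, OH–CN eclipsed, Cl–H eclipsed; 3.1 + 1.9 + 1.6 = 6.6 kcal/mol.
CH2Cl at 60° (staggered): COOH–CH2Cl gauche, OH–CH2Cl gauche, OH–CN gauche, Cl–CN gauche; 1.3 + 0.7 + 0.5 + 0.5 = 3.0 kcal/mol.
CH2Cl at 120° (eclipsed): COOH–H eclipsed, OH–CH2Cl eclipsed, Cl–CN eclipsed; 1.5 + 2.8 + 1.8 = 6.1 kcal/mol.
CH2Cl at 180° (staggered): COOH–CN gauche, OH–CH2Cl gauche, Cl–CH2Cl gauche, Cl–CN gauche; 0.7 + 0.7 + 0.8 + 0.5 = 2.7 kcal/mol.
CH2Cl at 240° (eclipsed): COOH–CN eclipsed, OH–H eclipsed, Cl–CH2Cl eclipsed; 2.3 + 1.3 + 3.1 = 6.7 kcal/mol.
CH2Cl at 300° (staggered): COOH–CH2Cl gauche, COOH–CN gauche, OH–CN gauche, Cl–CH2Cl gauche; 1.3 + 0.7 + 0.5 + 0.8 = 3.3 kcal/mol.
The maximum (6.7 kcal/mol) occurs with CH2Cl at 240°.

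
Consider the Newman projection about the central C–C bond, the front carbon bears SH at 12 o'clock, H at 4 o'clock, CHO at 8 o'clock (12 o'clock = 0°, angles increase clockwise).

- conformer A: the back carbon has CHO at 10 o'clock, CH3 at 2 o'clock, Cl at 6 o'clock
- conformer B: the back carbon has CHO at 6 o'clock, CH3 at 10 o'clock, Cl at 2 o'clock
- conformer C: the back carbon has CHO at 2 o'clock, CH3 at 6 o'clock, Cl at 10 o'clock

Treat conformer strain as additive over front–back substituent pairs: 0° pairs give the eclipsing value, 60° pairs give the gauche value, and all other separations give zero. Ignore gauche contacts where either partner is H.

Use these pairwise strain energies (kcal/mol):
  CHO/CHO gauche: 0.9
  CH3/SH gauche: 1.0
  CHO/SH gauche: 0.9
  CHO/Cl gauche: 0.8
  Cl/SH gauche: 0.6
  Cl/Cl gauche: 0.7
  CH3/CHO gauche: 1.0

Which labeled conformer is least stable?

A (staggered): SH(0°)/CHO(300°) gauche 0.9; SH(0°)/CH3(60°) gauche 1.0; CHO(240°)/CHO(300°) gauche 0.9; CHO(240°)/Cl(180°) gauche 0.8 → 3.6 kcal/mol.
B (staggered): SH(0°)/CH3(300°) gauche 1.0; SH(0°)/Cl(60°) gauche 0.6; CHO(240°)/CHO(180°) gauche 0.9; CHO(240°)/CH3(300°) gauche 1.0 → 3.5 kcal/mol.
C (staggered): SH(0°)/CHO(60°) gauche 0.9; SH(0°)/Cl(300°) gauche 0.6; CHO(240°)/CH3(180°) gauche 1.0; CHO(240°)/Cl(300°) gauche 0.8 → 3.3 kcal/mol.
A has the highest total (3.6 kcal/mol).

A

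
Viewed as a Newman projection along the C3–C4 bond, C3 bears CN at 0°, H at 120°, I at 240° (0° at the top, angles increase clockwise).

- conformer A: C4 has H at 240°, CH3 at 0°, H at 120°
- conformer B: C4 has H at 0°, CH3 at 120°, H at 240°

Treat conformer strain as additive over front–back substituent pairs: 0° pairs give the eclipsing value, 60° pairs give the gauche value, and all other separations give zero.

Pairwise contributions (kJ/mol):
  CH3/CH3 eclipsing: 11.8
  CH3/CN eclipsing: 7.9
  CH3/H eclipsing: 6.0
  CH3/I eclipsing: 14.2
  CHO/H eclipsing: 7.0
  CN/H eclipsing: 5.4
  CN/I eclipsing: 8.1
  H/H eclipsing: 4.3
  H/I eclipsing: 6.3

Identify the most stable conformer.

B

A (eclipsed): CN(0°)/CH3(0°) eclipsed 7.9; H(120°)/H(120°) eclipsed 4.3; I(240°)/H(240°) eclipsed 6.3 → 18.5 kJ/mol.
B (eclipsed): CN(0°)/H(0°) eclipsed 5.4; H(120°)/CH3(120°) eclipsed 6.0; I(240°)/H(240°) eclipsed 6.3 → 17.7 kJ/mol.
B has the lowest total (17.7 kJ/mol).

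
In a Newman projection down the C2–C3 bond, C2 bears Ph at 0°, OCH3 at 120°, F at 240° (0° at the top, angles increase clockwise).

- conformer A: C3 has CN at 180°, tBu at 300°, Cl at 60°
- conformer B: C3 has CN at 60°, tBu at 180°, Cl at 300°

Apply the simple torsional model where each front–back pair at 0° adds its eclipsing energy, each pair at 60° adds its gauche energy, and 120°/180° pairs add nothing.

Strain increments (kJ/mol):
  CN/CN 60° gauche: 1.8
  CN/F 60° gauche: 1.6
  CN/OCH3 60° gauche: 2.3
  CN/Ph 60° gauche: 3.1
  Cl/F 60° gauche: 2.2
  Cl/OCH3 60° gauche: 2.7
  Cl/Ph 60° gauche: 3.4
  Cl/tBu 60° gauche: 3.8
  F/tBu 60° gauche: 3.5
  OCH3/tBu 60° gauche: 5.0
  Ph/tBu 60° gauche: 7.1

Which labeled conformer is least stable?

A

A (staggered): Ph–tBu gauche, Ph–Cl gauche, OCH3–CN gauche, OCH3–Cl gauche, F–CN gauche, F–tBu gauche; 7.1 + 3.4 + 2.3 + 2.7 + 1.6 + 3.5 = 20.6 kJ/mol.
B (staggered): Ph–CN gauche, Ph–Cl gauche, OCH3–CN gauche, OCH3–tBu gauche, F–tBu gauche, F–Cl gauche; 3.1 + 3.4 + 2.3 + 5.0 + 3.5 + 2.2 = 19.5 kJ/mol.
A has the highest total (20.6 kJ/mol).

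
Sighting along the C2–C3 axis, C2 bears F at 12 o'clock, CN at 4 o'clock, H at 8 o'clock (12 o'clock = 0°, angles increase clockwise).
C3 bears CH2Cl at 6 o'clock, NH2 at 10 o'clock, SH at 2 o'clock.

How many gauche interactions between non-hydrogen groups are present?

Non-H gauche pairs: F(0°)/NH2(300°); F(0°)/SH(60°); CN(120°)/CH2Cl(180°); CN(120°)/SH(60°) — 4 interactions.

4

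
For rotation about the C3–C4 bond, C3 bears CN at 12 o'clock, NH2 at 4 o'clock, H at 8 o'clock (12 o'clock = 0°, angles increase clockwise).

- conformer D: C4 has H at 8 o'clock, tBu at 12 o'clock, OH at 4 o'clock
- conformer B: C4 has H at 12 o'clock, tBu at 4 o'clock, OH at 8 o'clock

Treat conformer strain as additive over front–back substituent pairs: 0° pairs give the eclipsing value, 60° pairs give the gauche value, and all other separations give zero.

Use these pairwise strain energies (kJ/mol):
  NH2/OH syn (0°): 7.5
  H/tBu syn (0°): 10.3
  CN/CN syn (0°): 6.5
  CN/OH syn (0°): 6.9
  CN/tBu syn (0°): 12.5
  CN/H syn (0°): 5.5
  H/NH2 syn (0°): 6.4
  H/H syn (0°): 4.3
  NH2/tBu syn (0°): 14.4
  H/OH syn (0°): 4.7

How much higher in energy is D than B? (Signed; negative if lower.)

-0.3 kJ/mol

D (eclipsed): CN(0°)/tBu(0°) eclipsed 12.5; NH2(120°)/OH(120°) eclipsed 7.5; H(240°)/H(240°) eclipsed 4.3 → 24.3 kJ/mol.
B (eclipsed): CN(0°)/H(0°) eclipsed 5.5; NH2(120°)/tBu(120°) eclipsed 14.4; H(240°)/OH(240°) eclipsed 4.7 → 24.6 kJ/mol.
E(D) − E(B) = 24.3 − 24.6 = -0.3 kJ/mol.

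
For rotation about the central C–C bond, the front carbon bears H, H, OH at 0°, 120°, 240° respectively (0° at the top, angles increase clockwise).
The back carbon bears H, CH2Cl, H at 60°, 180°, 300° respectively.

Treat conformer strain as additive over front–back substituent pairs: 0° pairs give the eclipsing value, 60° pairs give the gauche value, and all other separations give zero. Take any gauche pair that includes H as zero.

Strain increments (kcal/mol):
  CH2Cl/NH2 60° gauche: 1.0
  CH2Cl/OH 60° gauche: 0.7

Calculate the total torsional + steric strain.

0.7 kcal/mol

This conformer (staggered): OH(240°)/CH2Cl(180°) gauche 0.7 → 0.7 kcal/mol.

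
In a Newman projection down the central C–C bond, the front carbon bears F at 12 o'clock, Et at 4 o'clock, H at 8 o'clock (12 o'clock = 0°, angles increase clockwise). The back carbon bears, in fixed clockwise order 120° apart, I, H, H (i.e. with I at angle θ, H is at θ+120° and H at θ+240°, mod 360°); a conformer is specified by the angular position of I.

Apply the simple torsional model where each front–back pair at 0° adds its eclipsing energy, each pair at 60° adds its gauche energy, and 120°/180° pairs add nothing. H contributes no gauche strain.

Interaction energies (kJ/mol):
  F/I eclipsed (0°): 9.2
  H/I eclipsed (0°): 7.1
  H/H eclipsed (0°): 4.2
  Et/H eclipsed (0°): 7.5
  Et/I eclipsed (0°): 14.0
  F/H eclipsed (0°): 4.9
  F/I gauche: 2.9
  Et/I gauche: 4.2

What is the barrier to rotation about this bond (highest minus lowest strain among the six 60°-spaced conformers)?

I at 0° (eclipsed): F(0°)/I(0°) eclipsed 9.2; Et(120°)/H(120°) eclipsed 7.5; H(240°)/H(240°) eclipsed 4.2 → 20.9 kJ/mol.
I at 60° (staggered): F(0°)/I(60°) gauche 2.9; Et(120°)/I(60°) gauche 4.2 → 7.1 kJ/mol.
I at 120° (eclipsed): F(0°)/H(0°) eclipsed 4.9; Et(120°)/I(120°) eclipsed 14.0; H(240°)/H(240°) eclipsed 4.2 → 23.1 kJ/mol.
I at 180° (staggered): Et(120°)/I(180°) gauche 4.2 → 4.2 kJ/mol.
I at 240° (eclipsed): F(0°)/H(0°) eclipsed 4.9; Et(120°)/H(120°) eclipsed 7.5; H(240°)/I(240°) eclipsed 7.1 → 19.5 kJ/mol.
I at 300° (staggered): F(0°)/I(300°) gauche 2.9 → 2.9 kJ/mol.
Max at 120° (23.1 kJ/mol), min at 300° (2.9 kJ/mol); barrier = 20.2 kJ/mol.

20.2 kJ/mol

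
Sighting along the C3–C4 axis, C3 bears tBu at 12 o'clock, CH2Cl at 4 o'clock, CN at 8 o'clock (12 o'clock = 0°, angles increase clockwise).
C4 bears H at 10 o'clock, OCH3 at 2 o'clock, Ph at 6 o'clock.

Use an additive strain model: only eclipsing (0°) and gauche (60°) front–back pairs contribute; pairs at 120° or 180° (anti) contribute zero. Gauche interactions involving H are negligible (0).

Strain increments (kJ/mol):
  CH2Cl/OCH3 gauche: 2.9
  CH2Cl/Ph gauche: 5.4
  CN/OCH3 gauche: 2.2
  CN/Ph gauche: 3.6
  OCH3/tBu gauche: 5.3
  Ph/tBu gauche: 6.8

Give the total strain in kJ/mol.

This conformer (staggered): tBu–OCH3 gauche, CH2Cl–OCH3 gauche, CH2Cl–Ph gauche, CN–Ph gauche; 5.3 + 2.9 + 5.4 + 3.6 = 17.2 kJ/mol.

17.2 kJ/mol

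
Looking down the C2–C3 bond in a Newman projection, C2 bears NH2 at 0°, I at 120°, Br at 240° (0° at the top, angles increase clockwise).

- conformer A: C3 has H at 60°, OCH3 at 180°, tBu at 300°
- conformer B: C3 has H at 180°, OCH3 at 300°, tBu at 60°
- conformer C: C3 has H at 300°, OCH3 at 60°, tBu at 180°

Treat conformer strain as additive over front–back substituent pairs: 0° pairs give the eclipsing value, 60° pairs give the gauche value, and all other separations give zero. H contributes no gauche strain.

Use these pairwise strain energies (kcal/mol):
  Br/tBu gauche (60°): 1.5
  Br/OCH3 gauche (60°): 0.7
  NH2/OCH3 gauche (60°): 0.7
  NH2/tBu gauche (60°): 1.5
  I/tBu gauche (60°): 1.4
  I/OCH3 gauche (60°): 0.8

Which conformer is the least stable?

A

A (staggered): NH2–tBu gauche, I–OCH3 gauche, Br–OCH3 gauche, Br–tBu gauche; 1.5 + 0.8 + 0.7 + 1.5 = 4.5 kcal/mol.
B (staggered): NH2–OCH3 gauche, NH2–tBu gauche, I–tBu gauche, Br–OCH3 gauche; 0.7 + 1.5 + 1.4 + 0.7 = 4.3 kcal/mol.
C (staggered): NH2–OCH3 gauche, I–OCH3 gauche, I–tBu gauche, Br–tBu gauche; 0.7 + 0.8 + 1.4 + 1.5 = 4.4 kcal/mol.
A has the highest total (4.5 kcal/mol).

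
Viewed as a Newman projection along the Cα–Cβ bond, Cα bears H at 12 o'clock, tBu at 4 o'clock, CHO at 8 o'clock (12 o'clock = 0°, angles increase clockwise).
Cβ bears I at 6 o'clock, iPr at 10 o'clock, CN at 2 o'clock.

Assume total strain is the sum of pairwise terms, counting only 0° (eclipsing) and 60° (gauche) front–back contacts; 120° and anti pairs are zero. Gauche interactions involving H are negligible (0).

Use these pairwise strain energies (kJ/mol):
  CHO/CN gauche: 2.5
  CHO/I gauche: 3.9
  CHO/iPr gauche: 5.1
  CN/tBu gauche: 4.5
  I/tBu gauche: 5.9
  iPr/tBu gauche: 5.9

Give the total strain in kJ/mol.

This conformer is staggered. tBu at 120° is gauche with I at 180° (5.9); tBu at 120° is gauche with CN at 60° (4.5); CHO at 240° is gauche with I at 180° (3.9); CHO at 240° is gauche with iPr at 300° (5.1). Total 19.4 kJ/mol.

19.4 kJ/mol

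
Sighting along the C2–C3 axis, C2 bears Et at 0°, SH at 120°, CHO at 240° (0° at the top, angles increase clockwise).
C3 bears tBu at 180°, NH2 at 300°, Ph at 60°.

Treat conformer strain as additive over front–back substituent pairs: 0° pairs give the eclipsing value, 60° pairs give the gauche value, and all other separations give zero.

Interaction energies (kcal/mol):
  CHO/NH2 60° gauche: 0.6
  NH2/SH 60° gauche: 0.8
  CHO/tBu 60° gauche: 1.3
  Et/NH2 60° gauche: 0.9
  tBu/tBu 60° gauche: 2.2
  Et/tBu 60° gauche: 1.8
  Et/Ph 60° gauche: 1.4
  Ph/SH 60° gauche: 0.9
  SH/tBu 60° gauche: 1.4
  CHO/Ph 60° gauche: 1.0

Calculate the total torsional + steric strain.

This conformer (staggered): Et(0°)/NH2(300°) gauche 0.9; Et(0°)/Ph(60°) gauche 1.4; SH(120°)/tBu(180°) gauche 1.4; SH(120°)/Ph(60°) gauche 0.9; CHO(240°)/tBu(180°) gauche 1.3; CHO(240°)/NH2(300°) gauche 0.6 → 6.5 kcal/mol.

6.5 kcal/mol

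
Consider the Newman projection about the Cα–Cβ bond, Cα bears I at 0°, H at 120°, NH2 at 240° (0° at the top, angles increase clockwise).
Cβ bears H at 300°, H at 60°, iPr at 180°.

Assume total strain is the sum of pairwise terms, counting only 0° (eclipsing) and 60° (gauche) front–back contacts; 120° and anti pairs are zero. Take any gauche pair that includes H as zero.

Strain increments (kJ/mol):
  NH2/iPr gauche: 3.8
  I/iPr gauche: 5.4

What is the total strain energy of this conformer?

3.8 kJ/mol

This conformer is staggered. NH2 at 240° is gauche with iPr at 180° (3.8). Total 3.8 kJ/mol.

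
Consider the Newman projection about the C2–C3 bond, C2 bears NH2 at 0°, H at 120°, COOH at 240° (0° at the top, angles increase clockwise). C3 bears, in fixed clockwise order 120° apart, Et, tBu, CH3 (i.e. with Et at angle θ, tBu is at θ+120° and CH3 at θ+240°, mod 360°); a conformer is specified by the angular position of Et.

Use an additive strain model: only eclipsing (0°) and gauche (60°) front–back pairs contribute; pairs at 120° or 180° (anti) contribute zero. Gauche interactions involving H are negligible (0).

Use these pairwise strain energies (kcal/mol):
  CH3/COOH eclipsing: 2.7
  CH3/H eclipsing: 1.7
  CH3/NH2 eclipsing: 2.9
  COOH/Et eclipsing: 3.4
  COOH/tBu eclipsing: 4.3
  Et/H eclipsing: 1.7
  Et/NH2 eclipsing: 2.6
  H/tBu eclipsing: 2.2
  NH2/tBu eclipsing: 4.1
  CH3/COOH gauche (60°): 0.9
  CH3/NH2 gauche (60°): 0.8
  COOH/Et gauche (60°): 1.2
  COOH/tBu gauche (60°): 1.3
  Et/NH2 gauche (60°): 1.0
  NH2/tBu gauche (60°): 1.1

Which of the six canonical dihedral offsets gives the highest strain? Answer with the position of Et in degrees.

Et at 0° (eclipsed): NH2–Et eclipsed, H–tBu eclipsed, COOH–CH3 eclipsed; 2.6 + 2.2 + 2.7 = 7.5 kcal/mol.
Et at 60° (staggered): NH2–Et gauche, NH2–CH3 gauche, COOH–tBu gauche, COOH–CH3 gauche; 1.0 + 0.8 + 1.3 + 0.9 = 4.0 kcal/mol.
Et at 120° (eclipsed): NH2–CH3 eclipsed, H–Et eclipsed, COOH–tBu eclipsed; 2.9 + 1.7 + 4.3 = 8.9 kcal/mol.
Et at 180° (staggered): NH2–tBu gauche, NH2–CH3 gauche, COOH–Et gauche, COOH–tBu gauche; 1.1 + 0.8 + 1.2 + 1.3 = 4.4 kcal/mol.
Et at 240° (eclipsed): NH2–tBu eclipsed, H–CH3 eclipsed, COOH–Et eclipsed; 4.1 + 1.7 + 3.4 = 9.2 kcal/mol.
Et at 300° (staggered): NH2–Et gauche, NH2–tBu gauche, COOH–Et gauche, COOH–CH3 gauche; 1.0 + 1.1 + 1.2 + 0.9 = 4.2 kcal/mol.
The maximum (9.2 kcal/mol) occurs with Et at 240°.

240°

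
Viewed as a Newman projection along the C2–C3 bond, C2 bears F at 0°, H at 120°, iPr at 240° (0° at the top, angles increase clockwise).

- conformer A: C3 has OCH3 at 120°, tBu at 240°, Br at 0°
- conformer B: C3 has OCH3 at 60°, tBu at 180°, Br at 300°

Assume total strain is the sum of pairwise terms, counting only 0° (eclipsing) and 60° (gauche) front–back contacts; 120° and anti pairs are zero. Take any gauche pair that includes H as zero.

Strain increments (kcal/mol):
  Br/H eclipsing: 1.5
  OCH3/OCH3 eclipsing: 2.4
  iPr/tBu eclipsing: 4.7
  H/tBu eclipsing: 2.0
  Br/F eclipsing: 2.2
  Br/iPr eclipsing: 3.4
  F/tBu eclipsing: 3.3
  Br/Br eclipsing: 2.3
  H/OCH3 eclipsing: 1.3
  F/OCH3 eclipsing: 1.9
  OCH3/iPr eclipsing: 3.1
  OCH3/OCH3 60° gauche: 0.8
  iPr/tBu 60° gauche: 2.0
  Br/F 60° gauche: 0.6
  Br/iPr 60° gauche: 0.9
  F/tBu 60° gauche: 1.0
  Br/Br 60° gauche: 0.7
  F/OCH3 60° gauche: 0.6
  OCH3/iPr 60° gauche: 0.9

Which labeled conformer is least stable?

A

A (eclipsed): F–Br eclipsed, H–OCH3 eclipsed, iPr–tBu eclipsed; 2.2 + 1.3 + 4.7 = 8.2 kcal/mol.
B (staggered): F–OCH3 gauche, F–Br gauche, iPr–tBu gauche, iPr–Br gauche; 0.6 + 0.6 + 2.0 + 0.9 = 4.1 kcal/mol.
A has the highest total (8.2 kcal/mol).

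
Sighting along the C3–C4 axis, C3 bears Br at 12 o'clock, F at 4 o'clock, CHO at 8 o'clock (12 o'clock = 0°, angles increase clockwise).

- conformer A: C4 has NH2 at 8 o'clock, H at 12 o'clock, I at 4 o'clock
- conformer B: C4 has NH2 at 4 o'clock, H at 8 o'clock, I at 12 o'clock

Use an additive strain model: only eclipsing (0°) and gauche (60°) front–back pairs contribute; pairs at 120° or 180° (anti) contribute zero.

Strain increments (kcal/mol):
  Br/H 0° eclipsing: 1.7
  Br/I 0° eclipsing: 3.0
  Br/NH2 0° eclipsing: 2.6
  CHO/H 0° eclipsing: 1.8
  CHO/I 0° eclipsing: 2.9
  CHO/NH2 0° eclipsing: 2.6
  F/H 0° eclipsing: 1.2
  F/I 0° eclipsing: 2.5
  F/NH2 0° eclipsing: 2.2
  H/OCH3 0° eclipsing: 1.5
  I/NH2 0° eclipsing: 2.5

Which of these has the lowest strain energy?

A

A is eclipsed. Br at 0° is eclipsed with H at 0° (1.7); F at 120° is eclipsed with I at 120° (2.5); CHO at 240° is eclipsed with NH2 at 240° (2.6). Total 6.8 kcal/mol.
B is eclipsed. Br at 0° is eclipsed with I at 0° (3.0); F at 120° is eclipsed with NH2 at 120° (2.2); CHO at 240° is eclipsed with H at 240° (1.8). Total 7.0 kcal/mol.
A has the lowest total (6.8 kcal/mol).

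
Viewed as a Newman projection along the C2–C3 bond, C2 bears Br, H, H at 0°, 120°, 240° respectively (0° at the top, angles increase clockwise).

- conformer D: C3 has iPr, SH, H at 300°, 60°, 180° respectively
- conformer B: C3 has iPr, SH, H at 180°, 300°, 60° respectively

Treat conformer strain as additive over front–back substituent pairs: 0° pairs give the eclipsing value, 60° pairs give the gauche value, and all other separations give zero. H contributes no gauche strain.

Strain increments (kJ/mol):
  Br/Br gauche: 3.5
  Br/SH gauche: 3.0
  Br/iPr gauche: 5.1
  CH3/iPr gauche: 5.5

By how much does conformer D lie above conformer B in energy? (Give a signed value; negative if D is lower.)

D (staggered): Br(0°)/iPr(300°) gauche 5.1; Br(0°)/SH(60°) gauche 3.0 → 8.1 kJ/mol.
B (staggered): Br(0°)/SH(300°) gauche 3.0 → 3.0 kJ/mol.
E(D) − E(B) = 8.1 − 3.0 = +5.1 kJ/mol.

+5.1 kJ/mol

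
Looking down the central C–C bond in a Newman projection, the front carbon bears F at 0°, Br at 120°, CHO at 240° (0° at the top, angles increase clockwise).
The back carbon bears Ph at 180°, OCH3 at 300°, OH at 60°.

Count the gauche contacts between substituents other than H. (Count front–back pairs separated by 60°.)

6

Non-H gauche pairs: F(0°)/OCH3(300°); F(0°)/OH(60°); Br(120°)/Ph(180°); Br(120°)/OH(60°); CHO(240°)/Ph(180°); CHO(240°)/OCH3(300°) — 6 interactions.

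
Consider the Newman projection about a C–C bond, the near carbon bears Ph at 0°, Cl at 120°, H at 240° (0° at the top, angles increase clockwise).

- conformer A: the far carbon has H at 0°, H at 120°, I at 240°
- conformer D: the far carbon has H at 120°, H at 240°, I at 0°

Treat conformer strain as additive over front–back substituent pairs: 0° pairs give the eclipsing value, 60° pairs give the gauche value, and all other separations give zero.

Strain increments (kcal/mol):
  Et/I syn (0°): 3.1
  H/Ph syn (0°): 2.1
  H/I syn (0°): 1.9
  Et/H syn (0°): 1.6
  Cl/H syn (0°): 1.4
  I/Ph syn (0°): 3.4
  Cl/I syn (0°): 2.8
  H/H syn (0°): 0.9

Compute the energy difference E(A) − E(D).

A (eclipsed): Ph(0°)/H(0°) eclipsed 2.1; Cl(120°)/H(120°) eclipsed 1.4; H(240°)/I(240°) eclipsed 1.9 → 5.4 kcal/mol.
D (eclipsed): Ph(0°)/I(0°) eclipsed 3.4; Cl(120°)/H(120°) eclipsed 1.4; H(240°)/H(240°) eclipsed 0.9 → 5.7 kcal/mol.
E(A) − E(D) = 5.4 − 5.7 = -0.3 kcal/mol.

-0.3 kcal/mol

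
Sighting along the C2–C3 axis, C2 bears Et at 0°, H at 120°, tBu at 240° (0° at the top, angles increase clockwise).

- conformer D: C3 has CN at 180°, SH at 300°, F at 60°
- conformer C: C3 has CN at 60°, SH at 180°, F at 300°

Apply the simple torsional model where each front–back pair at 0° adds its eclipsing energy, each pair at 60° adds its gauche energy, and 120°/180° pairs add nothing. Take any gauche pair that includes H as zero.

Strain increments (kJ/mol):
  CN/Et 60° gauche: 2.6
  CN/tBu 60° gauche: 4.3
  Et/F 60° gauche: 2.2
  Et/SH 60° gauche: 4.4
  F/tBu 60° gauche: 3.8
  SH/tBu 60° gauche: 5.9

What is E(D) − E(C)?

+2.3 kJ/mol

D (staggered): Et(0°)/SH(300°) gauche 4.4; Et(0°)/F(60°) gauche 2.2; tBu(240°)/CN(180°) gauche 4.3; tBu(240°)/SH(300°) gauche 5.9 → 16.8 kJ/mol.
C (staggered): Et(0°)/CN(60°) gauche 2.6; Et(0°)/F(300°) gauche 2.2; tBu(240°)/SH(180°) gauche 5.9; tBu(240°)/F(300°) gauche 3.8 → 14.5 kJ/mol.
E(D) − E(C) = 16.8 − 14.5 = +2.3 kJ/mol.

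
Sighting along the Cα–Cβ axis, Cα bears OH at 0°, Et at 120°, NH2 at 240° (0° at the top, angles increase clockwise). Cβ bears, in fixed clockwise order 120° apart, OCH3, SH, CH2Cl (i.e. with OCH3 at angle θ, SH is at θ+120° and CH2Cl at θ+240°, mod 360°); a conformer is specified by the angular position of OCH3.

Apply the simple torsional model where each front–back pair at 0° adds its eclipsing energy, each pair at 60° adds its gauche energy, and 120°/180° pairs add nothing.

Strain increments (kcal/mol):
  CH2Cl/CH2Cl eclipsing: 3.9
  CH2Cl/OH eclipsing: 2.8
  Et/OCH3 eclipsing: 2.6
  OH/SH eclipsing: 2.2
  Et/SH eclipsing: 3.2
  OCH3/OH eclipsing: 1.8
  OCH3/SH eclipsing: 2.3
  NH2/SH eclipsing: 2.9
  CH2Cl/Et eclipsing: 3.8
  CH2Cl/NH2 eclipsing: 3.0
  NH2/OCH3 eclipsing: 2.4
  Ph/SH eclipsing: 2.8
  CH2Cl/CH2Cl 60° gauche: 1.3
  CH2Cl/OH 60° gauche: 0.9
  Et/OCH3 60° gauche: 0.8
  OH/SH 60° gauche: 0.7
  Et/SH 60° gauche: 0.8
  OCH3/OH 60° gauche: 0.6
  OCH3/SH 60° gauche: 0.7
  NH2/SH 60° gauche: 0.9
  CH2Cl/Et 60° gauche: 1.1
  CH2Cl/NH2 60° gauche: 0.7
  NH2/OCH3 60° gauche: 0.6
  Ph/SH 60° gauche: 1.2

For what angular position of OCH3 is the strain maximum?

240°

OCH3 at 0° (eclipsed): OH(0°)/OCH3(0°) eclipsed 1.8; Et(120°)/SH(120°) eclipsed 3.2; NH2(240°)/CH2Cl(240°) eclipsed 3.0 → 8.0 kcal/mol.
OCH3 at 60° (staggered): OH(0°)/OCH3(60°) gauche 0.6; OH(0°)/CH2Cl(300°) gauche 0.9; Et(120°)/OCH3(60°) gauche 0.8; Et(120°)/SH(180°) gauche 0.8; NH2(240°)/SH(180°) gauche 0.9; NH2(240°)/CH2Cl(300°) gauche 0.7 → 4.7 kcal/mol.
OCH3 at 120° (eclipsed): OH(0°)/CH2Cl(0°) eclipsed 2.8; Et(120°)/OCH3(120°) eclipsed 2.6; NH2(240°)/SH(240°) eclipsed 2.9 → 8.3 kcal/mol.
OCH3 at 180° (staggered): OH(0°)/SH(300°) gauche 0.7; OH(0°)/CH2Cl(60°) gauche 0.9; Et(120°)/OCH3(180°) gauche 0.8; Et(120°)/CH2Cl(60°) gauche 1.1; NH2(240°)/OCH3(180°) gauche 0.6; NH2(240°)/SH(300°) gauche 0.9 → 5.0 kcal/mol.
OCH3 at 240° (eclipsed): OH(0°)/SH(0°) eclipsed 2.2; Et(120°)/CH2Cl(120°) eclipsed 3.8; NH2(240°)/OCH3(240°) eclipsed 2.4 → 8.4 kcal/mol.
OCH3 at 300° (staggered): OH(0°)/OCH3(300°) gauche 0.6; OH(0°)/SH(60°) gauche 0.7; Et(120°)/SH(60°) gauche 0.8; Et(120°)/CH2Cl(180°) gauche 1.1; NH2(240°)/OCH3(300°) gauche 0.6; NH2(240°)/CH2Cl(180°) gauche 0.7 → 4.5 kcal/mol.
The maximum (8.4 kcal/mol) occurs with OCH3 at 240°.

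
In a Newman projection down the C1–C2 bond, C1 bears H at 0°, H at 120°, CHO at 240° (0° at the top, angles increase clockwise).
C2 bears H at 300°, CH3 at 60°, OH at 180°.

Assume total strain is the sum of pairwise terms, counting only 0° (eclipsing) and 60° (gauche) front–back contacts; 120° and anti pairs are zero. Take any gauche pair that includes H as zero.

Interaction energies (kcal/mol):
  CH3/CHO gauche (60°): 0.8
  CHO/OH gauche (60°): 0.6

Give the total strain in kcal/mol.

This conformer (staggered): CHO(240°)/OH(180°) gauche 0.6 → 0.6 kcal/mol.

0.6 kcal/mol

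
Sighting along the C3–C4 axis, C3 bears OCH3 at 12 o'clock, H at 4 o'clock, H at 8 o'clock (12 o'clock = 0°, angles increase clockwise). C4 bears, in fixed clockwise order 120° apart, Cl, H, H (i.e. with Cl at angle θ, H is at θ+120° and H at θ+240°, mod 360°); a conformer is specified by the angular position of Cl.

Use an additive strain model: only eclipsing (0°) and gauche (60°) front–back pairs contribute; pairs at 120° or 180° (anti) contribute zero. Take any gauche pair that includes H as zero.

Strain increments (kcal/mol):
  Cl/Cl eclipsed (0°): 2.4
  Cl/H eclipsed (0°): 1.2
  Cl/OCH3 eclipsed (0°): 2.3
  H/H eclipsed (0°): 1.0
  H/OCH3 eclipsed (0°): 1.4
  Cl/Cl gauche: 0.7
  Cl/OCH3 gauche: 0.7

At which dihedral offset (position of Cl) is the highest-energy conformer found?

Cl at 0° is eclipsed. OCH3 at 0° is eclipsed with Cl at 0° (2.3); H at 120° is eclipsed with H at 120° (1.0); H at 240° is eclipsed with H at 240° (1.0). Total 4.3 kcal/mol.
Cl at 60° is staggered. OCH3 at 0° is gauche with Cl at 60° (0.7). Total 0.7 kcal/mol.
Cl at 120° is eclipsed. OCH3 at 0° is eclipsed with H at 0° (1.4); H at 120° is eclipsed with Cl at 120° (1.2); H at 240° is eclipsed with H at 240° (1.0). Total 3.6 kcal/mol.
Cl at 180° (staggered): no non-H gauche contacts → 0.0 kcal/mol.
Cl at 240° is eclipsed. OCH3 at 0° is eclipsed with H at 0° (1.4); H at 120° is eclipsed with H at 120° (1.0); H at 240° is eclipsed with Cl at 240° (1.2). Total 3.6 kcal/mol.
Cl at 300° is staggered. OCH3 at 0° is gauche with Cl at 300° (0.7). Total 0.7 kcal/mol.
The maximum (4.3 kcal/mol) occurs with Cl at 0°.

0°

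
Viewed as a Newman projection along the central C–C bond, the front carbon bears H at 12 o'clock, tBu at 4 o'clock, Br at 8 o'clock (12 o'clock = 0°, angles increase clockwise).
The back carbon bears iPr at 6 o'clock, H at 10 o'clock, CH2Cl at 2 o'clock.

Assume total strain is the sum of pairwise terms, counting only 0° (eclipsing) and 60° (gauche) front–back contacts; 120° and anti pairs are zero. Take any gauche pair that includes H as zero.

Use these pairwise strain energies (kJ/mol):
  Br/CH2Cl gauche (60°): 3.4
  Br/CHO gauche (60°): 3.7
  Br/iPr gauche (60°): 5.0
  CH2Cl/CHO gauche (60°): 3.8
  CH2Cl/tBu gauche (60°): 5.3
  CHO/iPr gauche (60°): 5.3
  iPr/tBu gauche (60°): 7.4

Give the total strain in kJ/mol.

This conformer (staggered): tBu(120°)/iPr(180°) gauche 7.4; tBu(120°)/CH2Cl(60°) gauche 5.3; Br(240°)/iPr(180°) gauche 5.0 → 17.7 kJ/mol.

17.7 kJ/mol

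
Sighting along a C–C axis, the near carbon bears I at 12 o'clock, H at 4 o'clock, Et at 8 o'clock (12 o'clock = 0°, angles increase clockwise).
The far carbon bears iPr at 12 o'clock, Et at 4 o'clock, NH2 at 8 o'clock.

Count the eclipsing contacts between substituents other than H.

2

Non-H eclipsing pairs: I(0°)/iPr(0°); Et(240°)/NH2(240°) — 2 interactions.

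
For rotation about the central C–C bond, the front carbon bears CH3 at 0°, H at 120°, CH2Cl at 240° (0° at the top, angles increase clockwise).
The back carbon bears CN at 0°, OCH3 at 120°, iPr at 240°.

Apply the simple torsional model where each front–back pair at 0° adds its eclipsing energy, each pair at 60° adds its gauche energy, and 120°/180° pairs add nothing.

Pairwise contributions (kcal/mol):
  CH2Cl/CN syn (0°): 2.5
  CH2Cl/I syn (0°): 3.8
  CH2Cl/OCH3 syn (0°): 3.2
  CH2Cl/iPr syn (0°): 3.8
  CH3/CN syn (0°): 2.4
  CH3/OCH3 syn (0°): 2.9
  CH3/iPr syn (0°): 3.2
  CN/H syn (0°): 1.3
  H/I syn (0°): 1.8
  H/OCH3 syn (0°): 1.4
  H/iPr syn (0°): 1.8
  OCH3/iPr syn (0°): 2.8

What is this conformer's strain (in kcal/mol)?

This conformer (eclipsed): CH3–CN eclipsed, H–OCH3 eclipsed, CH2Cl–iPr eclipsed; 2.4 + 1.4 + 3.8 = 7.6 kcal/mol.

7.6 kcal/mol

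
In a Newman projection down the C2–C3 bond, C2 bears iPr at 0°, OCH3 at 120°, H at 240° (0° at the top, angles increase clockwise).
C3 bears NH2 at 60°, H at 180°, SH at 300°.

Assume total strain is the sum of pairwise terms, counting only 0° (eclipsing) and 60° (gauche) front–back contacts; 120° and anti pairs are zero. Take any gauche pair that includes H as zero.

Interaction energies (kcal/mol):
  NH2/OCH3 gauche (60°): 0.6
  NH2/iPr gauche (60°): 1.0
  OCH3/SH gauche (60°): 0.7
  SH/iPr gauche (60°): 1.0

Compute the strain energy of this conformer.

This conformer (staggered): iPr(0°)/NH2(60°) gauche 1.0; iPr(0°)/SH(300°) gauche 1.0; OCH3(120°)/NH2(60°) gauche 0.6 → 2.6 kcal/mol.

2.6 kcal/mol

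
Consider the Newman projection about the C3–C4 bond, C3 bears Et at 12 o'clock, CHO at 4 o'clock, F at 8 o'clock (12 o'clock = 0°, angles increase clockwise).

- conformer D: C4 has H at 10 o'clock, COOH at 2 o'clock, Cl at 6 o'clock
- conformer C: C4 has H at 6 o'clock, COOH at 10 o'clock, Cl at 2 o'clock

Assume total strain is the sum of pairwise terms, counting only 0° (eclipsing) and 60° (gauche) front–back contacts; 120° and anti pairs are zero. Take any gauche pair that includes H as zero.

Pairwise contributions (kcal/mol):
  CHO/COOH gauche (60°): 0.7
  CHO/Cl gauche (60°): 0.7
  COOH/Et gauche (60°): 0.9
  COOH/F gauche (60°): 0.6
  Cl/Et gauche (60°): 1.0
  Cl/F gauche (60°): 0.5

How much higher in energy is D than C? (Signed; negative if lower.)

D is staggered. Et at 0° is gauche with COOH at 60° (0.9); CHO at 120° is gauche with COOH at 60° (0.7); CHO at 120° is gauche with Cl at 180° (0.7); F at 240° is gauche with Cl at 180° (0.5). Total 2.8 kcal/mol.
C is staggered. Et at 0° is gauche with COOH at 300° (0.9); Et at 0° is gauche with Cl at 60° (1.0); CHO at 120° is gauche with Cl at 60° (0.7); F at 240° is gauche with COOH at 300° (0.6). Total 3.2 kcal/mol.
E(D) − E(C) = 2.8 − 3.2 = -0.4 kcal/mol.

-0.4 kcal/mol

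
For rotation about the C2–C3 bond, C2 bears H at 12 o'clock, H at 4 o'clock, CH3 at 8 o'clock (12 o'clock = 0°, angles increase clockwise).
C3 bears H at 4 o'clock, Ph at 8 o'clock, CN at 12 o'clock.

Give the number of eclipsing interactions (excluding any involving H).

1

Non-H eclipsing pairs: CH3(240°)/Ph(240°) — 1 interaction.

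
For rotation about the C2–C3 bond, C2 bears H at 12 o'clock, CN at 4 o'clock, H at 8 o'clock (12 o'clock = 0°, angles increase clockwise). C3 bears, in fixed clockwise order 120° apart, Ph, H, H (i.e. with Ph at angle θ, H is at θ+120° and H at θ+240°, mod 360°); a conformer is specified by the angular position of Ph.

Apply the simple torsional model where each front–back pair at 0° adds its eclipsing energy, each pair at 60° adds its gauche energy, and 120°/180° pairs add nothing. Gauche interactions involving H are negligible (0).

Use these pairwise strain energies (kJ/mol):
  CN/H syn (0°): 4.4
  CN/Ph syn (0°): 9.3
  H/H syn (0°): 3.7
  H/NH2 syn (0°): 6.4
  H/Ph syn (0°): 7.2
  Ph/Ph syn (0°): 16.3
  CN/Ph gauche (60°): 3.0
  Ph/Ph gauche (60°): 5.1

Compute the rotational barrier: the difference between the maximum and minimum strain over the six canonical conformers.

Ph at 0° is eclipsed. H at 0° is eclipsed with Ph at 0° (7.2); CN at 120° is eclipsed with H at 120° (4.4); H at 240° is eclipsed with H at 240° (3.7). Total 15.3 kJ/mol.
Ph at 60° is staggered. CN at 120° is gauche with Ph at 60° (3.0). Total 3.0 kJ/mol.
Ph at 120° is eclipsed. H at 0° is eclipsed with H at 0° (3.7); CN at 120° is eclipsed with Ph at 120° (9.3); H at 240° is eclipsed with H at 240° (3.7). Total 16.7 kJ/mol.
Ph at 180° is staggered. CN at 120° is gauche with Ph at 180° (3.0). Total 3.0 kJ/mol.
Ph at 240° is eclipsed. H at 0° is eclipsed with H at 0° (3.7); CN at 120° is eclipsed with H at 120° (4.4); H at 240° is eclipsed with Ph at 240° (7.2). Total 15.3 kJ/mol.
Ph at 300° (staggered): no non-H gauche contacts → 0.0 kJ/mol.
Max at 120° (16.7 kJ/mol), min at 300° (0.0 kJ/mol); barrier = 16.7 kJ/mol.

16.7 kJ/mol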